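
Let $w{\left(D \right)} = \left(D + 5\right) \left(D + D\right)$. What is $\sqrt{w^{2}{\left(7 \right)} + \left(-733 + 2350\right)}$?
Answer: $7 \sqrt{609} \approx 172.75$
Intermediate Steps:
$w{\left(D \right)} = 2 D \left(5 + D\right)$ ($w{\left(D \right)} = \left(5 + D\right) 2 D = 2 D \left(5 + D\right)$)
$\sqrt{w^{2}{\left(7 \right)} + \left(-733 + 2350\right)} = \sqrt{\left(2 \cdot 7 \left(5 + 7\right)\right)^{2} + \left(-733 + 2350\right)} = \sqrt{\left(2 \cdot 7 \cdot 12\right)^{2} + 1617} = \sqrt{168^{2} + 1617} = \sqrt{28224 + 1617} = \sqrt{29841} = 7 \sqrt{609}$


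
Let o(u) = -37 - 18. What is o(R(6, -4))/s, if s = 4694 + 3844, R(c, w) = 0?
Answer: -55/8538 ≈ -0.0064418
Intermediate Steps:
o(u) = -55
s = 8538
o(R(6, -4))/s = -55/8538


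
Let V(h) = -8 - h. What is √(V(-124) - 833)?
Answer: I*√717 ≈ 26.777*I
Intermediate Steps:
√(V(-124) - 833) = √((-8 - 1*(-124)) - 833) = √((-8 + 124) - 833) = √(116 - 833) = √(-717) = I*√717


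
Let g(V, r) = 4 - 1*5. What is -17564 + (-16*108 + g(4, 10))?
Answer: -19293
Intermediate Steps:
g(V, r) = -1 (g(V, r) = 4 - 5 = -1)
-17564 + (-16*108 + g(4, 10)) = -17564 + (-16*108 - 1) = -17564 + (-1728 - 1) = -17564 - 1729 = -19293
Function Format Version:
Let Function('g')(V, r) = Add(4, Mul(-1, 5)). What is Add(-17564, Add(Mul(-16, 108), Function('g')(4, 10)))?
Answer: -19293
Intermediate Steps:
Function('g')(V, r) = -1 (Function('g')(V, r) = Add(4, -5) = -1)
Add(-17564, Add(Mul(-16, 108), Function('g')(4, 10))) = Add(-17564, Add(Mul(-16, 108), -1)) = Add(-17564, Add(-1728, -1)) = Add(-17564, -1729) = -19293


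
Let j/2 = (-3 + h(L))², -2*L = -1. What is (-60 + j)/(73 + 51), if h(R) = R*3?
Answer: -111/248 ≈ -0.44758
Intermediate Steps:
L = ½ (L = -½*(-1) = ½ ≈ 0.50000)
h(R) = 3*R
j = 9/2 (j = 2*(-3 + 3*(½))² = 2*(-3 + 3/2)² = 2*(-3/2)² = 2*(9/4) = 9/2 ≈ 4.5000)
(-60 + j)/(73 + 51) = (-60 + 9/2)/(73 + 51) = -111/2/124 = (1/124)*(-111/2) = -111/248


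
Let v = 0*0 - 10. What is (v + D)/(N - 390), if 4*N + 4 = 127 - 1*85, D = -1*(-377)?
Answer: -734/761 ≈ -0.96452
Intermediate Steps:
v = -10 (v = 0 - 10 = -10)
D = 377
N = 19/2 (N = -1 + (127 - 1*85)/4 = -1 + (127 - 85)/4 = -1 + (1/4)*42 = -1 + 21/2 = 19/2 ≈ 9.5000)
(v + D)/(N - 390) = (-10 + 377)/(19/2 - 390) = 367/(-761/2) = 367*(-2/761) = -734/761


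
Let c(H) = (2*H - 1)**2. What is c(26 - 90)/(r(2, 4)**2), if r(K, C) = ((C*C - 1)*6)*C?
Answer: 1849/14400 ≈ 0.12840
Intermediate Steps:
r(K, C) = C*(-6 + 6*C**2) (r(K, C) = ((C**2 - 1)*6)*C = ((-1 + C**2)*6)*C = (-6 + 6*C**2)*C = C*(-6 + 6*C**2))
c(H) = (-1 + 2*H)**2
c(26 - 90)/(r(2, 4)**2) = (-1 + 2*(26 - 90))**2/((6*4*(-1 + 4**2))**2) = (-1 + 2*(-64))**2/((6*4*(-1 + 16))**2) = (-1 - 128)**2/((6*4*15)**2) = (-129)**2/(360**2) = 16641/129600 = 16641*(1/129600) = 1849/14400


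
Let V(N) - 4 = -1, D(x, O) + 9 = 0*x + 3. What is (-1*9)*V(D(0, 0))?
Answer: -27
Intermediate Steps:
D(x, O) = -6 (D(x, O) = -9 + (0*x + 3) = -9 + (0 + 3) = -9 + 3 = -6)
V(N) = 3 (V(N) = 4 - 1 = 3)
(-1*9)*V(D(0, 0)) = -1*9*3 = -9*3 = -27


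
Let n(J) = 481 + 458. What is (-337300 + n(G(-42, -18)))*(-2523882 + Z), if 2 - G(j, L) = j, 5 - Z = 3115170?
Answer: 1896755487967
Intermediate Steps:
Z = -3115165 (Z = 5 - 1*3115170 = 5 - 3115170 = -3115165)
G(j, L) = 2 - j
n(J) = 939
(-337300 + n(G(-42, -18)))*(-2523882 + Z) = (-337300 + 939)*(-2523882 - 3115165) = -336361*(-5639047) = 1896755487967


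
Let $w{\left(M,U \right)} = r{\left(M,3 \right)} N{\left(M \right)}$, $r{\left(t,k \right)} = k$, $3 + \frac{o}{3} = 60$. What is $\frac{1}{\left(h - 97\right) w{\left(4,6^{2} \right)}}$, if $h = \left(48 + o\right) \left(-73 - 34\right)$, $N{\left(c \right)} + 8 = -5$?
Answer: $\frac{1}{917670} \approx 1.0897 \cdot 10^{-6}$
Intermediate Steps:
$o = 171$ ($o = -9 + 3 \cdot 60 = -9 + 180 = 171$)
$N{\left(c \right)} = -13$ ($N{\left(c \right)} = -8 - 5 = -13$)
$h = -23433$ ($h = \left(48 + 171\right) \left(-73 - 34\right) = 219 \left(-107\right) = -23433$)
$w{\left(M,U \right)} = -39$ ($w{\left(M,U \right)} = 3 \left(-13\right) = -39$)
$\frac{1}{\left(h - 97\right) w{\left(4,6^{2} \right)}} = \frac{1}{\left(-23433 - 97\right) \left(-39\right)} = \frac{1}{\left(-23530\right) \left(-39\right)} = \frac{1}{917670}$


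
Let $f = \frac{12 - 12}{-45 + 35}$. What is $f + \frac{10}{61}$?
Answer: $\frac{10}{61} \approx 0.16393$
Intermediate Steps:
$f = 0$ ($f = \frac{0}{-10} = 0 \left(- \frac{1}{10}\right) = 0$)
$f + \frac{10}{61} = 0 + \frac{10}{61} = \frac{10}{61}$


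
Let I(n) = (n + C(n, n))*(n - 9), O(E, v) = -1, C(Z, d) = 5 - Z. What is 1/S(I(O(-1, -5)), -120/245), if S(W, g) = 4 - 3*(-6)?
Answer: 1/22 ≈ 0.045455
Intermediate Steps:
I(n) = -45 + 5*n (I(n) = (n + (5 - n))*(n - 9) = 5*(-9 + n) = -45 + 5*n)
S(W, g) = 22 (S(W, g) = 4 + 18 = 22)
1/S(I(O(-1, -5)), -120/245) = 1/22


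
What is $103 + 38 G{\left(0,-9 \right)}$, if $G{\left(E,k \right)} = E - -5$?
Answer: $293$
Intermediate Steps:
$G{\left(E,k \right)} = 5 + E$ ($G{\left(E,k \right)} = E + 5 = 5 + E$)
$103 + 38 G{\left(0,-9 \right)} = 103 + 38 \left(5 + 0\right) = 103 + 38 \cdot 5 = 103 + 190 = 293$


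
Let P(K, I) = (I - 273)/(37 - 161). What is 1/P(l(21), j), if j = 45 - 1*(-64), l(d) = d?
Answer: 31/41 ≈ 0.75610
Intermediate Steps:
j = 109 (j = 45 + 64 = 109)
P(K, I) = 273/124 - I/124 (P(K, I) = (-273 + I)/(-124) = (-273 + I)*(-1/124) = 273/124 - I/124)
1/P(l(21), j) = 1/(273/124 - 1/124*109) = 1/(273/124 - 109/124) = 1/(41/31) = 31/41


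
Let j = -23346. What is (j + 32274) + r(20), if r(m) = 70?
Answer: 8998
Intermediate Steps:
(j + 32274) + r(20) = (-23346 + 32274) + 70 = 8928 + 70 = 8998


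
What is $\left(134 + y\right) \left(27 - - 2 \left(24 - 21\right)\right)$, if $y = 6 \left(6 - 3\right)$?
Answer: $5016$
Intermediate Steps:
$y = 18$ ($y = 6 \cdot 3 = 18$)
$\left(134 + y\right) \left(27 - - 2 \left(24 - 21\right)\right) = \left(134 + 18\right) \left(27 - - 2 \left(24 - 21\right)\right) = 152 \left(27 - \left(-2\right) 3\right) = 152 \left(27 - -6\right) = 152 \left(27 + 6\right) = 152 \cdot 33 = 5016$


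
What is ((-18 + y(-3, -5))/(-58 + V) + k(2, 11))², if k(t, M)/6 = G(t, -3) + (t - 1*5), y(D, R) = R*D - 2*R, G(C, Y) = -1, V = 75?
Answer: 160801/289 ≈ 556.40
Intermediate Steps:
y(D, R) = -2*R + D*R (y(D, R) = D*R - 2*R = -2*R + D*R)
k(t, M) = -36 + 6*t (k(t, M) = 6*(-1 + (t - 1*5)) = 6*(-1 + (t - 5)) = 6*(-1 + (-5 + t)) = 6*(-6 + t) = -36 + 6*t)
((-18 + y(-3, -5))/(-58 + V) + k(2, 11))² = ((-18 - 5*(-2 - 3))/(-58 + 75) + (-36 + 6*2))² = ((-18 - 5*(-5))/17 + (-36 + 12))² = ((-18 + 25)*(1/17) - 24)² = (7*(1/17) - 24)² = (7/17 - 24)² = (-401/17)² = 160801/289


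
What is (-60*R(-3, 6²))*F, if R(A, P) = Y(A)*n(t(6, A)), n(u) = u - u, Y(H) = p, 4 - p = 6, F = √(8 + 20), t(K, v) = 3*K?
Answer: 0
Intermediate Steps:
F = 2*√7 (F = √28 = 2*√7 ≈ 5.2915)
p = -2 (p = 4 - 1*6 = 4 - 6 = -2)
Y(H) = -2
n(u) = 0
R(A, P) = 0 (R(A, P) = -2*0 = 0)
(-60*R(-3, 6²))*F = (-60*0)*(2*√7) = 0*(2*√7) = 0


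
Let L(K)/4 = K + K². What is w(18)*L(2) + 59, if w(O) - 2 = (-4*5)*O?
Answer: -8533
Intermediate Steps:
L(K) = 4*K + 4*K² (L(K) = 4*(K + K²) = 4*K + 4*K²)
w(O) = 2 - 20*O (w(O) = 2 + (-4*5)*O = 2 - 20*O)
w(18)*L(2) + 59 = (2 - 20*18)*(4*2*(1 + 2)) + 59 = (2 - 360)*(4*2*3) + 59 = -358*24 + 59 = -8592 + 59 = -8533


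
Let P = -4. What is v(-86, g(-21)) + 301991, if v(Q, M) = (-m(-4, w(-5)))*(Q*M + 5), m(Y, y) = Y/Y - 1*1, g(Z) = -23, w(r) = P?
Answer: 301991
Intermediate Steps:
w(r) = -4
m(Y, y) = 0 (m(Y, y) = 1 - 1 = 0)
v(Q, M) = 0 (v(Q, M) = (-1*0)*(Q*M + 5) = 0*(M*Q + 5) = 0*(5 + M*Q) = 0)
v(-86, g(-21)) + 301991 = 0 + 301991 = 301991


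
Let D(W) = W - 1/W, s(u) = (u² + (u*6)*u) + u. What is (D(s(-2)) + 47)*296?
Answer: 280756/13 ≈ 21597.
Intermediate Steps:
s(u) = u + 7*u² (s(u) = (u² + (6*u)*u) + u = (u² + 6*u²) + u = 7*u² + u = u + 7*u²)
(D(s(-2)) + 47)*296 = ((-2*(1 + 7*(-2)) - 1/((-2*(1 + 7*(-2))))) + 47)*296 = ((-2*(1 - 14) - 1/((-2*(1 - 14)))) + 47)*296 = ((-2*(-13) - 1/((-2*(-13)))) + 47)*296 = ((26 - 1/26) + 47)*296 = (675/26 + 47)*296 = (1897/26)*296 = 280756/13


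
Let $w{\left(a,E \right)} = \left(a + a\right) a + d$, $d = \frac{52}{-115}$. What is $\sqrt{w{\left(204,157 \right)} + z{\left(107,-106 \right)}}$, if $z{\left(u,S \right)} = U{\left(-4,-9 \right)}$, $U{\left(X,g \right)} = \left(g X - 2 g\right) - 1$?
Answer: $\frac{\sqrt{1101438145}}{115} \approx 288.59$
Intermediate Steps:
$d = - \frac{52}{115}$ ($d = 52 \left(- \frac{1}{115}\right) = - \frac{52}{115} \approx -0.45217$)
$U{\left(X,g \right)} = -1 - 2 g + X g$ ($U{\left(X,g \right)} = \left(X g - 2 g\right) - 1 = \left(- 2 g + X g\right) - 1 = -1 - 2 g + X g$)
$z{\left(u,S \right)} = 53$ ($z{\left(u,S \right)} = -1 - -18 - -36 = -1 + 18 + 36 = 53$)
$w{\left(a,E \right)} = - \frac{52}{115} + 2 a^{2}$ ($w{\left(a,E \right)} = \left(a + a\right) a - \frac{52}{115} = 2 a a - \frac{52}{115} = 2 a^{2} - \frac{52}{115} = - \frac{52}{115} + 2 a^{2}$)
$\sqrt{w{\left(204,157 \right)} + z{\left(107,-106 \right)}} = \sqrt{\left(- \frac{52}{115} + 2 \cdot 204^{2}\right) + 53} = \sqrt{\left(- \frac{52}{115} + 2 \cdot 41616\right) + 53} = \sqrt{\left(- \frac{52}{115} + 83232\right) + 53} = \sqrt{\frac{9571628}{115} + 53} = \sqrt{\frac{9577723}{115}} = \frac{\sqrt{1101438145}}{115}$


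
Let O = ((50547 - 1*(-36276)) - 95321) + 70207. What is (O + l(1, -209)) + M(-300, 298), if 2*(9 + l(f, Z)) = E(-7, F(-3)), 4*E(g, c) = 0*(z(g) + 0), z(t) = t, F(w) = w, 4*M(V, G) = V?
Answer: 61625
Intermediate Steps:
M(V, G) = V/4
O = 61709 (O = ((50547 + 36276) - 95321) + 70207 = (86823 - 95321) + 70207 = -8498 + 70207 = 61709)
E(g, c) = 0 (E(g, c) = (0*(g + 0))/4 = (0*g)/4 = (¼)*0 = 0)
l(f, Z) = -9 (l(f, Z) = -9 + (½)*0 = -9 + 0 = -9)
(O + l(1, -209)) + M(-300, 298) = (61709 - 9) + (¼)*(-300) = 61700 - 75 = 61625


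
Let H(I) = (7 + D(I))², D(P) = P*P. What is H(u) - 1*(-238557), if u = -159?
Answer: 639721501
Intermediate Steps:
D(P) = P²
H(I) = (7 + I²)²
H(u) - 1*(-238557) = (7 + (-159)²)² - 1*(-238557) = (7 + 25281)² + 238557 = 25288² + 238557 = 639482944 + 238557 = 639721501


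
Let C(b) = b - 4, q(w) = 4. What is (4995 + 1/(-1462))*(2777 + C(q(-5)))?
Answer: 20279567353/1462 ≈ 1.3871e+7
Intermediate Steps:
C(b) = -4 + b
(4995 + 1/(-1462))*(2777 + C(q(-5))) = (4995 + 1/(-1462))*(2777 + (-4 + 4)) = (4995 - 1/1462)*(2777 + 0) = (7302689/1462)*2777 = 20279567353/1462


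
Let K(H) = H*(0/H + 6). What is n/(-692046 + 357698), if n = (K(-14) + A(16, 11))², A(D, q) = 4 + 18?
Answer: -961/83587 ≈ -0.011497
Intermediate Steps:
A(D, q) = 22
K(H) = 6*H (K(H) = H*(0 + 6) = H*6 = 6*H)
n = 3844 (n = (6*(-14) + 22)² = (-84 + 22)² = (-62)² = 3844)
n/(-692046 + 357698) = 3844/(-692046 + 357698) = 3844/(-334348) = 3844*(-1/334348) = -961/83587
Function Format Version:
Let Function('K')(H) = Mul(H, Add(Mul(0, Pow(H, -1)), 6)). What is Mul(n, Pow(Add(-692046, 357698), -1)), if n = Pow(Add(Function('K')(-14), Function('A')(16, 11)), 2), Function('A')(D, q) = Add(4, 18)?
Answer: Rational(-961, 83587) ≈ -0.011497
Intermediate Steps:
Function('A')(D, q) = 22
Function('K')(H) = Mul(6, H) (Function('K')(H) = Mul(H, Add(0, 6)) = Mul(H, 6) = Mul(6, H))
n = 3844 (n = Pow(Add(Mul(6, -14), 22), 2) = Pow(Add(-84, 22), 2) = Pow(-62, 2) = 3844)
Mul(n, Pow(Add(-692046, 357698), -1)) = Mul(3844, Pow(Add(-692046, 357698), -1)) = Mul(3844, Pow(-334348, -1)) = Mul(3844, Rational(-1, 334348)) = Rational(-961, 83587)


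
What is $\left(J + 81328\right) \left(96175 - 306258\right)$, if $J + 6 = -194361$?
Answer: $23747572237$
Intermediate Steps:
$J = -194367$ ($J = -6 - 194361 = -194367$)
$\left(J + 81328\right) \left(96175 - 306258\right) = \left(-194367 + 81328\right) \left(96175 - 306258\right) = \left(-113039\right) \left(-210083\right) = 23747572237$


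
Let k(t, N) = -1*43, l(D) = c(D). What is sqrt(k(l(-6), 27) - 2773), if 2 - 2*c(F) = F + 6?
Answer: 16*I*sqrt(11) ≈ 53.066*I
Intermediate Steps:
c(F) = -2 - F/2 (c(F) = 1 - (F + 6)/2 = 1 - (6 + F)/2 = 1 + (-3 - F/2) = -2 - F/2)
l(D) = -2 - D/2
k(t, N) = -43
sqrt(k(l(-6), 27) - 2773) = sqrt(-43 - 2773) = sqrt(-2816) = 16*I*sqrt(11)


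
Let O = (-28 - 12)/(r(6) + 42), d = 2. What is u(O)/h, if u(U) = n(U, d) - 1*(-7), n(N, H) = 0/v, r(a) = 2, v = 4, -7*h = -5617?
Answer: 49/5617 ≈ 0.0087235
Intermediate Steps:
h = 5617/7 (h = -⅐*(-5617) = 5617/7 ≈ 802.43)
O = -10/11 (O = (-28 - 12)/(2 + 42) = -40/44 = -40*1/44 = -10/11 ≈ -0.90909)
n(N, H) = 0 (n(N, H) = 0/4 = 0*(¼) = 0)
u(U) = 7 (u(U) = 0 - 1*(-7) = 0 + 7 = 7)
u(O)/h = 7/(5617/7) = 7*(7/5617) = 49/5617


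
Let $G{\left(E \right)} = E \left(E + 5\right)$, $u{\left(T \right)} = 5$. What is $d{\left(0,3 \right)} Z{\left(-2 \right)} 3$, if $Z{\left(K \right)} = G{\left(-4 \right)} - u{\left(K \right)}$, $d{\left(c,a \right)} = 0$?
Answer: $0$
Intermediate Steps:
$G{\left(E \right)} = E \left(5 + E\right)$
$Z{\left(K \right)} = -9$ ($Z{\left(K \right)} = - 4 \left(5 - 4\right) - 5 = \left(-4\right) 1 - 5 = -4 - 5 = -9$)
$d{\left(0,3 \right)} Z{\left(-2 \right)} 3 = 0 \left(-9\right) 3 = 0 \cdot 3 = 0$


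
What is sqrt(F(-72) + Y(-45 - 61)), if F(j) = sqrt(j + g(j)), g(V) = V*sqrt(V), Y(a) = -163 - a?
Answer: sqrt(-57 + 6*sqrt(2)*sqrt(-1 - 6*I*sqrt(2))) ≈ 1.421 - 6.5222*I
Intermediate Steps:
g(V) = V**(3/2)
F(j) = sqrt(j + j**(3/2))
sqrt(F(-72) + Y(-45 - 61)) = sqrt(sqrt(-72 + (-72)**(3/2)) + (-163 - (-45 - 61))) = sqrt(sqrt(-72 - 432*I*sqrt(2)) + (-163 - 1*(-106))) = sqrt(sqrt(-72 - 432*I*sqrt(2)) + (-163 + 106)) = sqrt(sqrt(-72 - 432*I*sqrt(2)) - 57) = sqrt(-57 + sqrt(-72 - 432*I*sqrt(2)))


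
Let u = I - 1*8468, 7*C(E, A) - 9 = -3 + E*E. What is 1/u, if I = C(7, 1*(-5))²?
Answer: -49/411907 ≈ -0.00011896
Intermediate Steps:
C(E, A) = 6/7 + E²/7 (C(E, A) = 9/7 + (-3 + E*E)/7 = 9/7 + (-3 + E²)/7 = 9/7 + (-3/7 + E²/7) = 6/7 + E²/7)
I = 3025/49 (I = (6/7 + (⅐)*7²)² = (6/7 + (⅐)*49)² = (6/7 + 7)² = (55/7)² = 3025/49 ≈ 61.735)
u = -411907/49 (u = 3025/49 - 1*8468 = 3025/49 - 8468 = -411907/49 ≈ -8406.3)
1/u = 1/(-411907/49) = -49/411907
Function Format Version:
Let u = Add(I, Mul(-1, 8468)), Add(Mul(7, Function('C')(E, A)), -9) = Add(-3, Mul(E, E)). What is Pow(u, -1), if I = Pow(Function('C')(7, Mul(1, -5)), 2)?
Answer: Rational(-49, 411907) ≈ -0.00011896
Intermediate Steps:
Function('C')(E, A) = Add(Rational(6, 7), Mul(Rational(1, 7), Pow(E, 2))) (Function('C')(E, A) = Add(Rational(9, 7), Mul(Rational(1, 7), Add(-3, Mul(E, E)))) = Add(Rational(9, 7), Mul(Rational(1, 7), Add(-3, Pow(E, 2)))) = Add(Rational(9, 7), Add(Rational(-3, 7), Mul(Rational(1, 7), Pow(E, 2)))) = Add(Rational(6, 7), Mul(Rational(1, 7), Pow(E, 2))))
I = Rational(3025, 49) (I = Pow(Add(Rational(6, 7), Mul(Rational(1, 7), Pow(7, 2))), 2) = Pow(Add(Rational(6, 7), Mul(Rational(1, 7), 49)), 2) = Pow(Add(Rational(6, 7), 7), 2) = Pow(Rational(55, 7), 2) = Rational(3025, 49) ≈ 61.735)
u = Rational(-411907, 49) (u = Add(Rational(3025, 49), Mul(-1, 8468)) = Add(Rational(3025, 49), -8468) = Rational(-411907, 49) ≈ -8406.3)
Pow(u, -1) = Pow(Rational(-411907, 49), -1) = Rational(-49, 411907)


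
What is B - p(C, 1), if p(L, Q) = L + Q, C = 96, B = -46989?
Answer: -47086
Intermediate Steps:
B - p(C, 1) = -46989 - (96 + 1) = -46989 - 1*97 = -46989 - 97 = -47086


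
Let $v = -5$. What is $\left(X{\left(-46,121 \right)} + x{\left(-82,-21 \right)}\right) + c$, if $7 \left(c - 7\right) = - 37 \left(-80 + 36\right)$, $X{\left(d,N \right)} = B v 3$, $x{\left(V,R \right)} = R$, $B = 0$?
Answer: $\frac{1530}{7} \approx 218.57$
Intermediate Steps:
$X{\left(d,N \right)} = 0$ ($X{\left(d,N \right)} = 0 \left(-5\right) 3 = 0 \cdot 3 = 0$)
$c = \frac{1677}{7}$ ($c = 7 + \frac{\left(-37\right) \left(-80 + 36\right)}{7} = 7 + \frac{\left(-37\right) \left(-44\right)}{7} = 7 + \frac{1}{7} \cdot 1628 = 7 + \frac{1628}{7} = \frac{1677}{7} \approx 239.57$)
$\left(X{\left(-46,121 \right)} + x{\left(-82,-21 \right)}\right) + c = \left(0 - 21\right) + \frac{1677}{7} = -21 + \frac{1677}{7} = \frac{1530}{7}$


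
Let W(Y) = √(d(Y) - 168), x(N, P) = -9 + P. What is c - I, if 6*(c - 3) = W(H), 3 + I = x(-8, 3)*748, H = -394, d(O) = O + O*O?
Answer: 4494 + √17186/2 ≈ 4559.5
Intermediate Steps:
d(O) = O + O²
I = -4491 (I = -3 + (-9 + 3)*748 = -3 - 6*748 = -3 - 4488 = -4491)
W(Y) = √(-168 + Y*(1 + Y)) (W(Y) = √(Y*(1 + Y) - 168) = √(-168 + Y*(1 + Y)))
c = 3 + √17186/2 (c = 3 + √(-168 - 394*(1 - 394))/6 = 3 + √(-168 - 394*(-393))/6 = 3 + √(-168 + 154842)/6 = 3 + √154674/6 = 3 + (3*√17186)/6 = 3 + √17186/2 ≈ 68.548)
c - I = (3 + √17186/2) - 1*(-4491) = (3 + √17186/2) + 4491 = 4494 + √17186/2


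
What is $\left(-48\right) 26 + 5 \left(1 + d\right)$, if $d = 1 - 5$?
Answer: $-1263$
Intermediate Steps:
$d = -4$ ($d = 1 - 5 = -4$)
$\left(-48\right) 26 + 5 \left(1 + d\right) = \left(-48\right) 26 + 5 \left(1 - 4\right) = -1248 + 5 \left(-3\right) = -1248 - 15 = -1263$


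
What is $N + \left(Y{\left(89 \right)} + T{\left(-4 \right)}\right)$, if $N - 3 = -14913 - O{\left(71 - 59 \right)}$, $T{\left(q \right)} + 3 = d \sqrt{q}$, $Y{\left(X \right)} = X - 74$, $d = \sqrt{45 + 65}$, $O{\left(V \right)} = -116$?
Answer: $-14782 + 2 i \sqrt{110} \approx -14782.0 + 20.976 i$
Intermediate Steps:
$d = \sqrt{110} \approx 10.488$
$Y{\left(X \right)} = -74 + X$ ($Y{\left(X \right)} = X - 74 = -74 + X$)
$T{\left(q \right)} = -3 + \sqrt{110} \sqrt{q}$
$N = -14794$ ($N = 3 - 14797 = -14794$)
$N + \left(Y{\left(89 \right)} + T{\left(-4 \right)}\right) = -14794 + \left(\left(-74 + 89\right) - \left(3 - \sqrt{110} \sqrt{-4}\right)\right) = -14794 + \left(15 - \left(3 - \sqrt{110} \cdot 2 i\right)\right) = -14794 + \left(15 - \left(3 - 2 i \sqrt{110}\right)\right) = -14794 + \left(12 + 2 i \sqrt{110}\right) = -14782 + 2 i \sqrt{110}$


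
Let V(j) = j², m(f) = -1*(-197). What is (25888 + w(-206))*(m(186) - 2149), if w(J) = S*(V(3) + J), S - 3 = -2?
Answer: -50148832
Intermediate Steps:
S = 1 (S = 3 - 2 = 1)
m(f) = 197
w(J) = 9 + J (w(J) = 1*(3² + J) = 1*(9 + J) = 9 + J)
(25888 + w(-206))*(m(186) - 2149) = (25888 + (9 - 206))*(197 - 2149) = (25888 - 197)*(-1952) = 25691*(-1952) = -50148832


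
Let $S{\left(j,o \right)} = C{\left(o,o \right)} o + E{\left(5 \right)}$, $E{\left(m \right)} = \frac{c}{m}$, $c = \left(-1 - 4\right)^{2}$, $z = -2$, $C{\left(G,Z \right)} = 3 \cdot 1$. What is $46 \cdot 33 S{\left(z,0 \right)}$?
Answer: $7590$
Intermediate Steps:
$C{\left(G,Z \right)} = 3$
$c = 25$ ($c = \left(-5\right)^{2} = 25$)
$E{\left(m \right)} = \frac{25}{m}$
$S{\left(j,o \right)} = 5 + 3 o$ ($S{\left(j,o \right)} = 3 o + \frac{25}{5} = 3 o + 25 \cdot \frac{1}{5} = 3 o + 5 = 5 + 3 o$)
$46 \cdot 33 S{\left(z,0 \right)} = 46 \cdot 33 \left(5 + 3 \cdot 0\right) = 1518 \left(5 + 0\right) = 1518 \cdot 5 = 7590$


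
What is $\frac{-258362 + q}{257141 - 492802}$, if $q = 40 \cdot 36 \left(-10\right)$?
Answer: $\frac{272762}{235661} \approx 1.1574$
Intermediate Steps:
$q = -14400$ ($q = 1440 \left(-10\right) = -14400$)
$\frac{-258362 + q}{257141 - 492802} = \frac{-258362 - 14400}{257141 - 492802} = - \frac{272762}{-235661} = \left(-272762\right) \left(- \frac{1}{235661}\right) = \frac{272762}{235661}$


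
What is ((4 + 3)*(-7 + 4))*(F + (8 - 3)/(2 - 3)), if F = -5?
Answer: 210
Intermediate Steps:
((4 + 3)*(-7 + 4))*(F + (8 - 3)/(2 - 3)) = ((4 + 3)*(-7 + 4))*(-5 + (8 - 3)/(2 - 3)) = (7*(-3))*(-5 + 5/(-1)) = -21*(-5 + 5*(-1)) = -21*(-5 - 5) = -21*(-10) = 210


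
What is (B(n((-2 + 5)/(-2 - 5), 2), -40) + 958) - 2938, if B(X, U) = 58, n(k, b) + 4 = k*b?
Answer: -1922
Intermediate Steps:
n(k, b) = -4 + b*k (n(k, b) = -4 + k*b = -4 + b*k)
(B(n((-2 + 5)/(-2 - 5), 2), -40) + 958) - 2938 = (58 + 958) - 2938 = 1016 - 2938 = -1922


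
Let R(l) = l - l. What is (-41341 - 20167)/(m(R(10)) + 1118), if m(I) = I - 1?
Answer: -61508/1117 ≈ -55.065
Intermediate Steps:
R(l) = 0
m(I) = -1 + I
(-41341 - 20167)/(m(R(10)) + 1118) = (-41341 - 20167)/((-1 + 0) + 1118) = -61508/(-1 + 1118) = -61508/1117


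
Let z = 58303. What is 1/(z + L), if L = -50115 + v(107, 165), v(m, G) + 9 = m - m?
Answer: 1/8179 ≈ 0.00012226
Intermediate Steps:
v(m, G) = -9 (v(m, G) = -9 + (m - m) = -9 + 0 = -9)
L = -50124 (L = -50115 - 9 = -50124)
1/(z + L) = 1/(58303 - 50124) = 1/8179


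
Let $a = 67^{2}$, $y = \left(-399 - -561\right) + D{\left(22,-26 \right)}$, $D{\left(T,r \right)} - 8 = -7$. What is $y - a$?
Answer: $-4326$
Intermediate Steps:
$D{\left(T,r \right)} = 1$ ($D{\left(T,r \right)} = 8 - 7 = 1$)
$y = 163$ ($y = \left(-399 - -561\right) + 1 = \left(-399 + 561\right) + 1 = 162 + 1 = 163$)
$a = 4489$
$y - a = 163 - 4489 = -4326$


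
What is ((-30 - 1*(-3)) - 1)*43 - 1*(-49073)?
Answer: 47869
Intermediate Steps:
((-30 - 1*(-3)) - 1)*43 - 1*(-49073) = ((-30 + 3) - 1)*43 + 49073 = (-27 - 1)*43 + 49073 = -28*43 + 49073 = -1204 + 49073 = 47869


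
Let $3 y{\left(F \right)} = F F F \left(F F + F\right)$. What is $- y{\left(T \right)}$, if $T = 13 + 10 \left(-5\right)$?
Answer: $22489932$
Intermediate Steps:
$T = -37$ ($T = 13 - 50 = -37$)
$y{\left(F \right)} = \frac{F^{3} \left(F + F^{2}\right)}{3}$ ($y{\left(F \right)} = \frac{F F F \left(F F + F\right)}{3} = \frac{F^{2} F \left(F^{2} + F\right)}{3} = \frac{F^{3} \left(F + F^{2}\right)}{3}$)
$- y{\left(T \right)} = - \frac{\left(-37\right)^{4} \left(1 - 37\right)}{3} = - \frac{1874161 \left(-36\right)}{3} = \left(-1\right) \left(-22489932\right) = 22489932$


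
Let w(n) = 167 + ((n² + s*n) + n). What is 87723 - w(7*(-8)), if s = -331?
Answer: 65940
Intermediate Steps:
w(n) = 167 + n² - 330*n (w(n) = 167 + ((n² - 331*n) + n) = 167 + (n² - 330*n) = 167 + n² - 330*n)
87723 - w(7*(-8)) = 87723 - (167 + (7*(-8))² - 2310*(-8)) = 87723 - (167 + (-56)² - 330*(-56)) = 87723 - (167 + 3136 + 18480) = 87723 - 1*21783 = 87723 - 21783 = 65940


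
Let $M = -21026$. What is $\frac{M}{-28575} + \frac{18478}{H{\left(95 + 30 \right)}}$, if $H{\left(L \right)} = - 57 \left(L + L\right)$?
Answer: $- \frac{1522589}{2714625} \approx -0.56088$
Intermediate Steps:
$H{\left(L \right)} = - 114 L$ ($H{\left(L \right)} = - 57 \cdot 2 L = - 114 L$)
$\frac{M}{-28575} + \frac{18478}{H{\left(95 + 30 \right)}} = - \frac{21026}{-28575} + \frac{18478}{\left(-114\right) \left(95 + 30\right)} = \left(-21026\right) \left(- \frac{1}{28575}\right) + \frac{18478}{\left(-114\right) 125} = \frac{21026}{28575} + \frac{18478}{-14250} = \frac{21026}{28575} + 18478 \left(- \frac{1}{14250}\right) = \frac{21026}{28575} - \frac{9239}{7125} = - \frac{1522589}{2714625}$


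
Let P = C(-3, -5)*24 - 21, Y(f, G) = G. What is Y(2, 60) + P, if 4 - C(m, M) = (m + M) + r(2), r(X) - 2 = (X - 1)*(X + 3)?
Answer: 159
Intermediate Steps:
r(X) = 2 + (-1 + X)*(3 + X) (r(X) = 2 + (X - 1)*(X + 3) = 2 + (-1 + X)*(3 + X))
C(m, M) = -3 - M - m (C(m, M) = 4 - ((m + M) + (-1 + 2**2 + 2*2)) = 4 - ((M + m) + (-1 + 4 + 4)) = 4 - ((M + m) + 7) = 4 - (7 + M + m) = 4 + (-7 - M - m) = -3 - M - m)
P = 99 (P = (-3 - 1*(-5) - 1*(-3))*24 - 21 = (-3 + 5 + 3)*24 - 21 = 5*24 - 21 = 120 - 21 = 99)
Y(2, 60) + P = 60 + 99 = 159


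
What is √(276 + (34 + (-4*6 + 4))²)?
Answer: 2*√118 ≈ 21.726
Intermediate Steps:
√(276 + (34 + (-4*6 + 4))²) = √(276 + (34 + (-24 + 4))²) = √(276 + (34 - 20)²) = √(276 + 14²) = √(276 + 196) = √472 = 2*√118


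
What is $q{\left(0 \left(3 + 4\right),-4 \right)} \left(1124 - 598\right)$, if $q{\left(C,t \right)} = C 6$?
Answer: $0$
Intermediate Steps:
$q{\left(C,t \right)} = 6 C$
$q{\left(0 \left(3 + 4\right),-4 \right)} \left(1124 - 598\right) = 6 \cdot 0 \left(3 + 4\right) \left(1124 - 598\right) = 6 \cdot 0 \cdot 7 \cdot 526 = 6 \cdot 0 \cdot 526 = 0 \cdot 526 = 0$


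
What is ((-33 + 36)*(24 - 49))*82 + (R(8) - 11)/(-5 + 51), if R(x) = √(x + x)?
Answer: -282907/46 ≈ -6150.1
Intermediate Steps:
R(x) = √2*√x (R(x) = √(2*x) = √2*√x)
((-33 + 36)*(24 - 49))*82 + (R(8) - 11)/(-5 + 51) = ((-33 + 36)*(24 - 49))*82 + (√2*√8 - 11)/(-5 + 51) = (3*(-25))*82 + (√2*(2*√2) - 11)/46 = -75*82 + (4 - 11)*(1/46) = -6150 - 7*1/46 = -6150 - 7/46 = -282907/46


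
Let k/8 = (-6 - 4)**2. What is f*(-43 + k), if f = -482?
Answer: -364874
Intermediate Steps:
k = 800 (k = 8*(-6 - 4)**2 = 8*(-10)**2 = 8*100 = 800)
f*(-43 + k) = -482*(-43 + 800) = -482*757 = -364874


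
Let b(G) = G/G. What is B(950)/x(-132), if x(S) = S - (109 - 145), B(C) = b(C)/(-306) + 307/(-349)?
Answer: 94291/10252224 ≈ 0.0091971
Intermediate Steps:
b(G) = 1
B(C) = -94291/106794 (B(C) = 1/(-306) + 307/(-349) = 1*(-1/306) + 307*(-1/349) = -1/306 - 307/349 = -94291/106794)
x(S) = 36 + S (x(S) = S - 1*(-36) = S + 36 = 36 + S)
B(950)/x(-132) = -94291/(106794*(36 - 132)) = -94291/106794/(-96) = -94291/106794*(-1/96) = 94291/10252224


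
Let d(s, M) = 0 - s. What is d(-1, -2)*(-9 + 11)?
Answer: 2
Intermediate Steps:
d(s, M) = -s
d(-1, -2)*(-9 + 11) = (-1*(-1))*(-9 + 11) = 1*2 = 2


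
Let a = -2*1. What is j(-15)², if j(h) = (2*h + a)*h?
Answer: 230400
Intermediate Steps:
a = -2
j(h) = h*(-2 + 2*h) (j(h) = (2*h - 2)*h = (-2 + 2*h)*h = h*(-2 + 2*h))
j(-15)² = (2*(-15)*(-1 - 15))² = (2*(-15)*(-16))² = 480² = 230400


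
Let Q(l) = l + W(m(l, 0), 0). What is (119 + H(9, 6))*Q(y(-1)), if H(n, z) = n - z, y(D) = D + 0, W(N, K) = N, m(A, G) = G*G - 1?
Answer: -244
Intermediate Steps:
m(A, G) = -1 + G² (m(A, G) = G² - 1 = -1 + G²)
y(D) = D
Q(l) = -1 + l (Q(l) = l + (-1 + 0²) = l + (-1 + 0) = l - 1 = -1 + l)
(119 + H(9, 6))*Q(y(-1)) = (119 + (9 - 1*6))*(-1 - 1) = (119 + (9 - 6))*(-2) = (119 + 3)*(-2) = 122*(-2) = -244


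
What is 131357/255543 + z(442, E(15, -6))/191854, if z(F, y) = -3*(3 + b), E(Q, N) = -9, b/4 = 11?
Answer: 535432645/1043126526 ≈ 0.51330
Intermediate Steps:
b = 44 (b = 4*11 = 44)
z(F, y) = -141 (z(F, y) = -3*(3 + 44) = -3*47 = -141)
131357/255543 + z(442, E(15, -6))/191854 = 131357/255543 - 141/191854 = 131357*(1/255543) - 141*1/191854 = 131357/255543 - 3/4082 = 535432645/1043126526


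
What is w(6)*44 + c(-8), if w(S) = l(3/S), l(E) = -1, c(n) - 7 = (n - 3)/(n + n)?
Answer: -581/16 ≈ -36.313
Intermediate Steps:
c(n) = 7 + (-3 + n)/(2*n) (c(n) = 7 + (n - 3)/(n + n) = 7 + (-3 + n)/((2*n)) = 7 + (-3 + n)*(1/(2*n)) = 7 + (-3 + n)/(2*n))
w(S) = -1
w(6)*44 + c(-8) = -1*44 + (3/2)*(-1 + 5*(-8))/(-8) = -44 + (3/2)*(-1/8)*(-1 - 40) = -44 + (3/2)*(-1/8)*(-41) = -44 + 123/16 = -581/16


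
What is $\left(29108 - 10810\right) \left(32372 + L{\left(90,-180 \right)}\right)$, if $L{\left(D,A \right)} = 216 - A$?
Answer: $599588864$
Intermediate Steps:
$\left(29108 - 10810\right) \left(32372 + L{\left(90,-180 \right)}\right) = \left(29108 - 10810\right) \left(32372 + \left(216 - -180\right)\right) = 18298 \left(32372 + \left(216 + 180\right)\right) = 18298 \left(32372 + 396\right) = 18298 \cdot 32768 = 599588864$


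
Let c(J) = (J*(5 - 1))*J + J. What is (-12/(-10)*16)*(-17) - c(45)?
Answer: -42357/5 ≈ -8471.4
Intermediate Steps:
c(J) = J + 4*J² (c(J) = (J*4)*J + J = (4*J)*J + J = 4*J² + J = J + 4*J²)
(-12/(-10)*16)*(-17) - c(45) = (-12/(-10)*16)*(-17) - 45*(1 + 4*45) = (-12*(-⅒)*16)*(-17) - 45*(1 + 180) = ((6/5)*16)*(-17) - 45*181 = (96/5)*(-17) - 1*8145 = -1632/5 - 8145 = -42357/5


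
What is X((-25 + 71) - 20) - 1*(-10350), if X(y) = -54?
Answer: 10296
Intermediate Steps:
X((-25 + 71) - 20) - 1*(-10350) = -54 - 1*(-10350) = -54 + 10350 = 10296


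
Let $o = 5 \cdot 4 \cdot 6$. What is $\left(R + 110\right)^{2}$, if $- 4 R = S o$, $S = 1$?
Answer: $6400$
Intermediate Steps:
$o = 120$ ($o = 20 \cdot 6 = 120$)
$R = -30$ ($R = - \frac{1 \cdot 120}{4} = \left(- \frac{1}{4}\right) 120 = -30$)
$\left(R + 110\right)^{2} = \left(-30 + 110\right)^{2} = 80^{2} = 6400$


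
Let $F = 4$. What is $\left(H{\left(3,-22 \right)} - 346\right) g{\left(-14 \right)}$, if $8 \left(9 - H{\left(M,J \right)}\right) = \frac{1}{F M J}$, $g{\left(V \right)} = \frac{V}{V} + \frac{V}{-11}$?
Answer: $- \frac{17793575}{23232} \approx -765.91$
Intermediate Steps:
$g{\left(V \right)} = 1 - \frac{V}{11}$ ($g{\left(V \right)} = 1 + V \left(- \frac{1}{11}\right) = 1 - \frac{V}{11}$)
$H{\left(M,J \right)} = 9 - \frac{1}{32 J M}$ ($H{\left(M,J \right)} = 9 - \frac{1}{8 \cdot 4 M J} = 9 - \frac{1}{8 \cdot 4 J M} = 9 - \frac{\frac{1}{4} \frac{1}{J} \frac{1}{M}}{8} = 9 - \frac{1}{32 J M}$)
$\left(H{\left(3,-22 \right)} - 346\right) g{\left(-14 \right)} = \left(\left(9 - \frac{1}{32 \left(-22\right) 3}\right) - 346\right) \left(1 - - \frac{14}{11}\right) = \left(\left(9 - \left(- \frac{1}{704}\right) \frac{1}{3}\right) - 346\right) \left(1 + \frac{14}{11}\right) = \left(\left(9 + \frac{1}{2112}\right) - 346\right) \frac{25}{11} = \left(\frac{19009}{2112} - 346\right) \frac{25}{11} = \left(- \frac{711743}{2112}\right) \frac{25}{11} = - \frac{17793575}{23232}$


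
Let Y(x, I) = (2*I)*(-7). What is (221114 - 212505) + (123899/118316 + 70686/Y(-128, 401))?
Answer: 407903866059/47444716 ≈ 8597.5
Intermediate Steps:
Y(x, I) = -14*I
(221114 - 212505) + (123899/118316 + 70686/Y(-128, 401)) = (221114 - 212505) + (123899/118316 + 70686/((-14*401))) = 8609 + (123899*(1/118316) + 70686/(-5614)) = 8609 + (123899/118316 + 70686*(-1/5614)) = 8609 + (123899/118316 - 5049/401) = 8609 - 547693985/47444716 = 407903866059/47444716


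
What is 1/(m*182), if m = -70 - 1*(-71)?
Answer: 1/182 ≈ 0.0054945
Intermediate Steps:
m = 1 (m = -70 + 71 = 1)
1/(m*182) = 1/(1*182) = 1/182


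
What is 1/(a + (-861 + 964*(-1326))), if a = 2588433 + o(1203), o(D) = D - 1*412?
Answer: 1/1310099 ≈ 7.6330e-7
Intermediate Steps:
o(D) = -412 + D (o(D) = D - 412 = -412 + D)
a = 2589224 (a = 2588433 + (-412 + 1203) = 2588433 + 791 = 2589224)
1/(a + (-861 + 964*(-1326))) = 1/(2589224 + (-861 + 964*(-1326))) = 1/(2589224 + (-861 - 1278264)) = 1/(2589224 - 1279125) = 1/1310099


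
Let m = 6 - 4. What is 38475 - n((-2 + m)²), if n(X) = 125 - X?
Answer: 38350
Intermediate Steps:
m = 2
38475 - n((-2 + m)²) = 38475 - (125 - (-2 + 2)²) = 38475 - (125 - 1*0²) = 38475 - (125 - 1*0) = 38475 - (125 + 0) = 38475 - 1*125 = 38475 - 125 = 38350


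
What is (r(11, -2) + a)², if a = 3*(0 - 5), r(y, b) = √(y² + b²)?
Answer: 350 - 150*√5 ≈ 14.590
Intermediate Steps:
r(y, b) = √(b² + y²)
a = -15 (a = 3*(-5) = -15)
(r(11, -2) + a)² = (√((-2)² + 11²) - 15)² = (√(4 + 121) - 15)² = (√125 - 15)² = (5*√5 - 15)² = (-15 + 5*√5)²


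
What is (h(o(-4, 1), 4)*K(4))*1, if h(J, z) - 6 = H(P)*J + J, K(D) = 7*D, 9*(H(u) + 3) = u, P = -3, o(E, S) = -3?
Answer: 364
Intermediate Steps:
H(u) = -3 + u/9
h(J, z) = 6 - 7*J/3 (h(J, z) = 6 + ((-3 + (⅑)*(-3))*J + J) = 6 + ((-3 - ⅓)*J + J) = 6 + (-10*J/3 + J) = 6 - 7*J/3)
(h(o(-4, 1), 4)*K(4))*1 = ((6 - 7/3*(-3))*(7*4))*1 = ((6 + 7)*28)*1 = (13*28)*1 = 364*1 = 364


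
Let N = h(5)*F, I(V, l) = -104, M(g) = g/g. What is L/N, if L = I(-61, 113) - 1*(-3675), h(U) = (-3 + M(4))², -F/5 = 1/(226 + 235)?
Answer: -1646231/20 ≈ -82312.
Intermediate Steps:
M(g) = 1
F = -5/461 (F = -5/(226 + 235) = -5/461 ≈ -0.010846)
h(U) = 4 (h(U) = (-3 + 1)² = (-2)² = 4)
L = 3571 (L = -104 - 1*(-3675) = -104 + 3675 = 3571)
N = -20/461 (N = 4*(-5/461) = -20/461 ≈ -0.043384)
L/N = 3571/(-20/461) = 3571*(-461/20) = -1646231/20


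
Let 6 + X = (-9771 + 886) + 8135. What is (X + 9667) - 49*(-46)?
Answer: 11165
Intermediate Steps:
X = -756 (X = -6 + ((-9771 + 886) + 8135) = -6 + (-8885 + 8135) = -6 - 750 = -756)
(X + 9667) - 49*(-46) = (-756 + 9667) - 49*(-46) = 8911 + 2254 = 11165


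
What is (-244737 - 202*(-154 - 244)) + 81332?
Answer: -83009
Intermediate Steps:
(-244737 - 202*(-154 - 244)) + 81332 = (-244737 - 202*(-398)) + 81332 = (-244737 + 80396) + 81332 = -164341 + 81332 = -83009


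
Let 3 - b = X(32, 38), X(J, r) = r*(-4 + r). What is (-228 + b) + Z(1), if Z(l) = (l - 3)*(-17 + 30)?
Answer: -1543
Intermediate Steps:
b = -1289 (b = 3 - 38*(-4 + 38) = 3 - 38*34 = 3 - 1*1292 = 3 - 1292 = -1289)
Z(l) = -39 + 13*l (Z(l) = (-3 + l)*13 = -39 + 13*l)
(-228 + b) + Z(1) = (-228 - 1289) + (-39 + 13*1) = -1517 + (-39 + 13) = -1517 - 26 = -1543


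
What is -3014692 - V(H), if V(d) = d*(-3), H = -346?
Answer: -3015730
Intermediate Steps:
V(d) = -3*d
-3014692 - V(H) = -3014692 - (-3)*(-346) = -3014692 - 1*1038 = -3014692 - 1038 = -3015730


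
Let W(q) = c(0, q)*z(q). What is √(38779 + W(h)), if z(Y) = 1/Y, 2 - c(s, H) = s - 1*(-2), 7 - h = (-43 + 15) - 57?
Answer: √38779 ≈ 196.92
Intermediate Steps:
h = 92 (h = 7 - ((-43 + 15) - 57) = 7 - (-28 - 57) = 7 - 1*(-85) = 7 + 85 = 92)
c(s, H) = -s (c(s, H) = 2 - (s - 1*(-2)) = 2 - (s + 2) = 2 - (2 + s) = 2 + (-2 - s) = -s)
W(q) = 0 (W(q) = (-1*0)/q = 0/q = 0)
√(38779 + W(h)) = √(38779 + 0) = √38779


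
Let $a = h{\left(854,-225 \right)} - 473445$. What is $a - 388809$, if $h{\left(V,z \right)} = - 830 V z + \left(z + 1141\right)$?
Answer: $158623162$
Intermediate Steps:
$h{\left(V,z \right)} = 1141 + z - 830 V z$ ($h{\left(V,z \right)} = - 830 V z + \left(1141 + z\right) = 1141 + z - 830 V z$)
$a = 159011971$ ($a = \left(1141 - 225 - 708820 \left(-225\right)\right) - 473445 = \left(1141 - 225 + 159484500\right) - 473445 = 159485416 - 473445 = 159011971$)
$a - 388809 = 159011971 - 388809 = 158623162$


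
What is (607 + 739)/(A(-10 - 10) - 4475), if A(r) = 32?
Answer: -1346/4443 ≈ -0.30295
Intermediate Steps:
(607 + 739)/(A(-10 - 10) - 4475) = (607 + 739)/(32 - 4475) = 1346/(-4443) = 1346*(-1/4443) = -1346/4443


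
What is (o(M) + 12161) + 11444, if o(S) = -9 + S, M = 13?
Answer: 23609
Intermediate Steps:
(o(M) + 12161) + 11444 = ((-9 + 13) + 12161) + 11444 = (4 + 12161) + 11444 = 12165 + 11444 = 23609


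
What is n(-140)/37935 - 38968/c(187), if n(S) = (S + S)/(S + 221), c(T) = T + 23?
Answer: -3991279876/21509145 ≈ -185.56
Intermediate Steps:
c(T) = 23 + T
n(S) = 2*S/(221 + S) (n(S) = (2*S)/(221 + S) = 2*S/(221 + S))
n(-140)/37935 - 38968/c(187) = (2*(-140)/(221 - 140))/37935 - 38968/(23 + 187) = (2*(-140)/81)*(1/37935) - 38968/210 = (2*(-140)*(1/81))*(1/37935) - 38968*1/210 = -280/81*1/37935 - 19484/105 = -56/614547 - 19484/105 = -3991279876/21509145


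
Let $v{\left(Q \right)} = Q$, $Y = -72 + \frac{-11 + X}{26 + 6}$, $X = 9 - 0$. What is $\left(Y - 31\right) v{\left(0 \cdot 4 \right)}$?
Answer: $0$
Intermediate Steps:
$X = 9$ ($X = 9 + 0 = 9$)
$Y = - \frac{1153}{16}$ ($Y = -72 + \frac{-11 + 9}{26 + 6} = -72 - \frac{2}{32} = -72 - \frac{1}{16} = - \frac{1153}{16} \approx -72.063$)
$\left(Y - 31\right) v{\left(0 \cdot 4 \right)} = \left(- \frac{1153}{16} - 31\right) 0 \cdot 4 = \left(- \frac{1649}{16}\right) 0 = 0$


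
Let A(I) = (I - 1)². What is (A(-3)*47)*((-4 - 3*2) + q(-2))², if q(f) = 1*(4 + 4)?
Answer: 3008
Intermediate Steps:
A(I) = (-1 + I)²
q(f) = 8 (q(f) = 1*8 = 8)
(A(-3)*47)*((-4 - 3*2) + q(-2))² = ((-1 - 3)²*47)*((-4 - 3*2) + 8)² = ((-4)²*47)*((-4 - 6) + 8)² = (16*47)*(-10 + 8)² = 752*(-2)² = 752*4 = 3008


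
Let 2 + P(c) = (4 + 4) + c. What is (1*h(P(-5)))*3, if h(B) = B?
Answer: 3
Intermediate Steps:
P(c) = 6 + c (P(c) = -2 + ((4 + 4) + c) = -2 + (8 + c) = 6 + c)
(1*h(P(-5)))*3 = (1*(6 - 5))*3 = (1*1)*3 = 1*3 = 3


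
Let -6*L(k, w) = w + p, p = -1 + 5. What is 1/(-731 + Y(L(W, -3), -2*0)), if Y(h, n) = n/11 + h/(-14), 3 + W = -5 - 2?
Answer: -84/61403 ≈ -0.0013680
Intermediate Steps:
W = -10 (W = -3 + (-5 - 2) = -3 - 7 = -10)
p = 4
L(k, w) = -2/3 - w/6 (L(k, w) = -(w + 4)/6 = -(4 + w)/6 = -2/3 - w/6)
Y(h, n) = -h/14 + n/11 (Y(h, n) = n*(1/11) + h*(-1/14) = n/11 - h/14 = -h/14 + n/11)
1/(-731 + Y(L(W, -3), -2*0)) = 1/(-731 + (-(-2/3 - 1/6*(-3))/14 + (-2*0)/11)) = 1/(-731 + (-(-2/3 + 1/2)/14 + (1/11)*0)) = 1/(-731 + (-1/14*(-1/6) + 0)) = 1/(-731 + (1/84 + 0)) = 1/(-731 + 1/84) = 1/(-61403/84) = -84/61403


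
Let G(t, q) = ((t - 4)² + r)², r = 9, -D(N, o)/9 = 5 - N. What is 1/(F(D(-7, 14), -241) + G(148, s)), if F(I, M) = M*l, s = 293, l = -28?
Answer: 1/430361773 ≈ 2.3236e-9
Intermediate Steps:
D(N, o) = -45 + 9*N (D(N, o) = -9*(5 - N) = -45 + 9*N)
G(t, q) = (9 + (-4 + t)²)² (G(t, q) = ((t - 4)² + 9)² = ((-4 + t)² + 9)² = (9 + (-4 + t)²)²)
F(I, M) = -28*M (F(I, M) = M*(-28) = -28*M)
1/(F(D(-7, 14), -241) + G(148, s)) = 1/(-28*(-241) + (9 + (-4 + 148)²)²) = 1/(6748 + (9 + 144²)²) = 1/(6748 + (9 + 20736)²) = 1/(6748 + 20745²) = 1/(6748 + 430355025) = 1/430361773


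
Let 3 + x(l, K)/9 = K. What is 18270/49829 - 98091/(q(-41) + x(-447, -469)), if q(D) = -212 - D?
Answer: 552056841/24466039 ≈ 22.564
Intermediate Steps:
x(l, K) = -27 + 9*K
18270/49829 - 98091/(q(-41) + x(-447, -469)) = 18270/49829 - 98091/((-212 - 1*(-41)) + (-27 + 9*(-469))) = 18270*(1/49829) - 98091/((-212 + 41) + (-27 - 4221)) = 18270/49829 - 98091/(-171 - 4248) = 18270/49829 - 98091/(-4419) = 18270/49829 - 98091*(-1/4419) = 18270/49829 + 10899/491 = 552056841/24466039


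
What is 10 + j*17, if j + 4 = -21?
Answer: -415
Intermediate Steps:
j = -25 (j = -4 - 21 = -25)
10 + j*17 = 10 - 25*17 = 10 - 425 = -415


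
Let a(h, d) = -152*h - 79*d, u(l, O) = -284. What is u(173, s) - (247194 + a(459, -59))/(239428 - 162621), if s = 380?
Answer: -21995275/76807 ≈ -286.37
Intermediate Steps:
u(173, s) - (247194 + a(459, -59))/(239428 - 162621) = -284 - (247194 + (-152*459 - 79*(-59)))/(239428 - 162621) = -284 - (247194 + (-69768 + 4661))/76807 = -284 - (247194 - 65107)/76807 = -284 - 182087/76807 = -21995275/76807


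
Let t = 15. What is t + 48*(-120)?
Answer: -5745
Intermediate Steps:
t + 48*(-120) = 15 + 48*(-120) = 15 - 5760 = -5745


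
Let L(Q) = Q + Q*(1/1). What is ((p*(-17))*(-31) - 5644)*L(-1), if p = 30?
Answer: -20332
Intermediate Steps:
L(Q) = 2*Q (L(Q) = Q + Q*(1*1) = Q + Q*1 = Q + Q = 2*Q)
((p*(-17))*(-31) - 5644)*L(-1) = ((30*(-17))*(-31) - 5644)*(2*(-1)) = (-510*(-31) - 5644)*(-2) = (15810 - 5644)*(-2) = 10166*(-2) = -20332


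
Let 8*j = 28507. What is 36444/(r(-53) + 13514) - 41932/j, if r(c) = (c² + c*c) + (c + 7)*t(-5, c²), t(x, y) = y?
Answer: -6327762750/523017929 ≈ -12.099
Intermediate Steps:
j = 28507/8 (j = (⅛)*28507 = 28507/8 ≈ 3563.4)
r(c) = 2*c² + c²*(7 + c) (r(c) = (c² + c*c) + (c + 7)*c² = (c² + c²) + (7 + c)*c² = 2*c² + c²*(7 + c))
36444/(r(-53) + 13514) - 41932/j = 36444/((-53)²*(9 - 53) + 13514) - 41932/28507/8 = 36444/(2809*(-44) + 13514) - 41932*8/28507 = 36444/(-123596 + 13514) - 335456/28507 = 36444/(-110082) - 335456/28507 = 36444*(-1/110082) - 335456/28507 = -6074/18347 - 335456/28507 = -6327762750/523017929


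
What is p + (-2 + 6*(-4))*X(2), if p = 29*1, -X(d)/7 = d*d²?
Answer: 1485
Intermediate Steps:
X(d) = -7*d³ (X(d) = -7*d*d² = -7*d³)
p = 29
p + (-2 + 6*(-4))*X(2) = 29 + (-2 + 6*(-4))*(-7*2³) = 29 + (-2 - 24)*(-7*8) = 29 - 26*(-56) = 29 + 1456 = 1485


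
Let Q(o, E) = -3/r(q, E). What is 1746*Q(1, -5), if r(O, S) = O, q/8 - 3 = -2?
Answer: -2619/4 ≈ -654.75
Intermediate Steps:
q = 8 (q = 24 + 8*(-2) = 24 - 16 = 8)
Q(o, E) = -3/8
1746*Q(1, -5) = 1746*(-3/8) = -2619/4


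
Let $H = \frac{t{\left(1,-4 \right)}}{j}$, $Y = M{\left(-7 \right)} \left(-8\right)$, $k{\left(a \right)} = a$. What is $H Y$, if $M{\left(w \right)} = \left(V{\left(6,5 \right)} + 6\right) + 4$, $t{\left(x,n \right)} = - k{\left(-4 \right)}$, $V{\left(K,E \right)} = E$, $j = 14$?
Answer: $- \frac{240}{7} \approx -34.286$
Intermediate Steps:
$t{\left(x,n \right)} = 4$ ($t{\left(x,n \right)} = \left(-1\right) \left(-4\right) = 4$)
$M{\left(w \right)} = 15$ ($M{\left(w \right)} = \left(5 + 6\right) + 4 = 11 + 4 = 15$)
$Y = -120$ ($Y = 15 \left(-8\right) = -120$)
$H = \frac{2}{7}$ ($H = \frac{4}{14} = 4 \cdot \frac{1}{14} = \frac{2}{7} \approx 0.28571$)
$H Y = \frac{2}{7} \left(-120\right) = - \frac{240}{7}$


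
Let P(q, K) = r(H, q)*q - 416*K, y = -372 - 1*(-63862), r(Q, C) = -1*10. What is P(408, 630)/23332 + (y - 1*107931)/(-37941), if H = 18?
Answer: -2265369787/221309853 ≈ -10.236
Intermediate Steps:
r(Q, C) = -10
y = 63490 (y = -372 + 63862 = 63490)
P(q, K) = -416*K - 10*q (P(q, K) = -10*q - 416*K = -416*K - 10*q)
P(408, 630)/23332 + (y - 1*107931)/(-37941) = (-416*630 - 10*408)/23332 + (63490 - 1*107931)/(-37941) = (-262080 - 4080)*(1/23332) + (63490 - 107931)*(-1/37941) = -266160*1/23332 - 44441*(-1/37941) = -66540/5833 + 44441/37941 = -2265369787/221309853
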